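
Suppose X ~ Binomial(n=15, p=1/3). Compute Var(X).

For X ~ Binomial(n=15, p=1/3):
Var(X) = \frac{10}{3}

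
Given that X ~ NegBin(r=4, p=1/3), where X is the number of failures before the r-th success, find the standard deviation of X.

For X ~ NegBin(r=4, p=1/3), where X is the number of failures before the r-th success:
Var(X) = 24
SD(X) = √(Var(X)) = √(24) = 2 \sqrt{6}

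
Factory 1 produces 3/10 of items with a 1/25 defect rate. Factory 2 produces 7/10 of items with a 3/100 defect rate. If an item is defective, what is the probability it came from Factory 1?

Using Bayes' theorem:
P(F1) = 3/10, P(D|F1) = 1/25
P(F2) = 7/10, P(D|F2) = 3/100
P(D) = P(D|F1)P(F1) + P(D|F2)P(F2)
     = \frac{33}{1000}
P(F1|D) = P(D|F1)P(F1) / P(D)
= \frac{4}{11}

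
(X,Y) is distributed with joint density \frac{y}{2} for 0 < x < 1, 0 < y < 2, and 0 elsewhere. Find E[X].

f_X(x) = ∫_0^2 \frac{y}{2} dy = 1
E[X] = ∫_0^1 x × (1) dx = \frac{1}{2}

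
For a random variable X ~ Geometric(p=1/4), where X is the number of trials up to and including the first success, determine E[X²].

Using the identity E[X²] = Var(X) + (E[X])²:
E[X] = 4
Var(X) = 12
E[X²] = 12 + (4)²
= 28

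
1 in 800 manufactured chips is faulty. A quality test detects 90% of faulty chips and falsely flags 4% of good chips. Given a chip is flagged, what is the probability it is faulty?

Let D = the rare event, + = positive/flagged.
P(D) = 1/800
P(+|D) = 90/100 = 9/10
P(+|D') = 4/100 = 1/25
P(+) = P(+|D)P(D) + P(+|D')P(D')
     = \frac{9}{10} × \frac{1}{800} + \frac{1}{25} × \frac{799}{800}
     = \frac{1643}{40000}
P(D|+) = P(+|D)P(D)/P(+) = \frac{45}{1643}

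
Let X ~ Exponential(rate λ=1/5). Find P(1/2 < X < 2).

P(1/2 < X < 2) = ∫_{1/2}^{2} f(x) dx
where f(x) = \frac{e^{- \frac{x}{5}}}{5}
= - \frac{1}{e^{\frac{2}{5}}} + e^{- \frac{1}{10}}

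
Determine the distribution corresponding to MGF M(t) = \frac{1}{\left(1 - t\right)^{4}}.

The MGF M(t) = \frac{1}{\left(1 - t\right)^{4}} is the standard form for the Gamma distribution.
Comparing with the known MGF formula identifies: Gamma(shape α=4, rate β=1)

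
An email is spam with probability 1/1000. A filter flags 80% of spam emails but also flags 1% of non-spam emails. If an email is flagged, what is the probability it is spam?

Let D = the rare event, + = positive/flagged.
P(D) = 1/1000
P(+|D) = 80/100 = 4/5
P(+|D') = 1/100
P(+) = P(+|D)P(D) + P(+|D')P(D')
     = \frac{4}{5} × \frac{1}{1000} + \frac{1}{100} × \frac{999}{1000}
     = \frac{1079}{100000}
P(D|+) = P(+|D)P(D)/P(+) = \frac{80}{1079}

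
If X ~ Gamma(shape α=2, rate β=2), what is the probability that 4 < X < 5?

P(4 < X < 5) = ∫_{4}^{5} f(x) dx
where f(x) = 4 x e^{- 2 x}
= \frac{-11 + 9 e^{2}}{e^{10}}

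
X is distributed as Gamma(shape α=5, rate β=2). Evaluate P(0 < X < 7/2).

P(0 < X < 7/2) = ∫_{0}^{7/2} f(x) dx
where f(x) = \frac{4 x^{4} e^{- 2 x}}{3}
= 1 - \frac{4553}{24 e^{7}}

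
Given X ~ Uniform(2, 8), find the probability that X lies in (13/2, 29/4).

P(13/2 < X < 29/4) = ∫_{13/2}^{29/4} f(x) dx
where f(x) = \frac{1}{6}
= \frac{1}{8}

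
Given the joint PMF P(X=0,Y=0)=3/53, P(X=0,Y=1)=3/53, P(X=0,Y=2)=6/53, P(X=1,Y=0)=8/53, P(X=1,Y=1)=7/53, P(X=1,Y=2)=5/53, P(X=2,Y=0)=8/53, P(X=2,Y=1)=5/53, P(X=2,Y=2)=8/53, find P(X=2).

P(X=2) = P(X=2,Y=0) + P(X=2,Y=1) + P(X=2,Y=2)
= 8/53 + 5/53 + 8/53
= 21/53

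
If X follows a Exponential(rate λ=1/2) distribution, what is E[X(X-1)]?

E[X(X-1)] = E[X² - X] = E[X²] - E[X]
E[X] = 2
E[X²] = Var(X) + (E[X])² = 4 + (2)² = 8
E[X(X-1)] = 8 - 2 = 6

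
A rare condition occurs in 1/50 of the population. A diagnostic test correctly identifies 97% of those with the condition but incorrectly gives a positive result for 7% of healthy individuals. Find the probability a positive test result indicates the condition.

Let D = the rare event, + = positive/flagged.
P(D) = 1/50
P(+|D) = 97/100
P(+|D') = 7/100
P(+) = P(+|D)P(D) + P(+|D')P(D')
     = \frac{97}{100} × \frac{1}{50} + \frac{7}{100} × \frac{49}{50}
     = \frac{11}{125}
P(D|+) = P(+|D)P(D)/P(+) = \frac{97}{440}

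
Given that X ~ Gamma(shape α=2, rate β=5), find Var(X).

For X ~ Gamma(shape α=2, rate β=5):
Var(X) = \frac{2}{25}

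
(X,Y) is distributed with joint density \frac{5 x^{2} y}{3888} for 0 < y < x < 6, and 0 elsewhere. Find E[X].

f_X(x) = ∫_0^x \frac{5 x^{2} y}{3888} dy = \frac{5 x^{4}}{7776}
E[X] = ∫_0^6 x × (\frac{5 x^{4}}{7776}) dx = 5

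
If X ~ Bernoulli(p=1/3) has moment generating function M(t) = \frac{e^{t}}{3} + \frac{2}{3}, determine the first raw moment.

To find E[X], compute M^(1)(0):
M^(1)(t) = \frac{e^{t}}{3}
M^(1)(0) = \frac{1}{3}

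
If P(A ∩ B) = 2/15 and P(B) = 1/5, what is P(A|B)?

P(A|B) = P(A ∩ B) / P(B)
= (2/15) / (1/5)
= 2/3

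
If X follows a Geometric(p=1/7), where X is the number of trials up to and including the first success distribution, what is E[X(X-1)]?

E[X(X-1)] = E[X² - X] = E[X²] - E[X]
E[X] = 7
E[X²] = Var(X) + (E[X])² = 42 + (7)² = 91
E[X(X-1)] = 91 - 7 = 84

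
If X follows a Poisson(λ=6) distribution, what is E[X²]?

Using the identity E[X²] = Var(X) + (E[X])²:
E[X] = 6
Var(X) = 6
E[X²] = 6 + (6)²
= 42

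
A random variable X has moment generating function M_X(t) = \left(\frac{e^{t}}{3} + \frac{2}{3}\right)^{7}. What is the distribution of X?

The MGF M(t) = \left(\frac{e^{t}}{3} + \frac{2}{3}\right)^{7} is the standard form for the Binomial distribution.
Comparing with the known MGF formula identifies: Binomial(n=7, p=1/3)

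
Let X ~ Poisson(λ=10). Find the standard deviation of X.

For X ~ Poisson(λ=10):
Var(X) = 10
SD(X) = √(Var(X)) = √(10) = \sqrt{10}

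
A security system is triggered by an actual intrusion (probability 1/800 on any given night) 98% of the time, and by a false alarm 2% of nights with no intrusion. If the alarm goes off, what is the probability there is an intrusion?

Let D = the rare event, + = positive/flagged.
P(D) = 1/800
P(+|D) = 98/100 = 49/50
P(+|D') = 2/100 = 1/50
P(+) = P(+|D)P(D) + P(+|D')P(D')
     = \frac{49}{50} × \frac{1}{800} + \frac{1}{50} × \frac{799}{800}
     = \frac{53}{2500}
P(D|+) = P(+|D)P(D)/P(+) = \frac{49}{848}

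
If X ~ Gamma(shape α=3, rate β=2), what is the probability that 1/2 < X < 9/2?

P(1/2 < X < 9/2) = ∫_{1/2}^{9/2} f(x) dx
where f(x) = 4 x^{2} e^{- 2 x}
= \frac{-101 + 5 e^{8}}{2 e^{9}}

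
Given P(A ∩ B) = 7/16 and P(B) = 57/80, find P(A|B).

P(A|B) = P(A ∩ B) / P(B)
= (7/16) / (57/80)
= 35/57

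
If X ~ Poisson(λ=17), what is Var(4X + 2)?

For X ~ Poisson(λ=17):
Var(X) = 17
Var(4X + 2) = (4)² × Var(X) = 16 × 17 = 272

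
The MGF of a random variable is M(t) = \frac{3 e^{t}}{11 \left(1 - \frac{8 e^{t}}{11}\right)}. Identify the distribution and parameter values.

The MGF M(t) = \frac{3 e^{t}}{11 \left(1 - \frac{8 e^{t}}{11}\right)} is the standard form for the Geometric distribution.
Comparing with the known MGF formula identifies: Geometric(p=3/11), X = trial number of first success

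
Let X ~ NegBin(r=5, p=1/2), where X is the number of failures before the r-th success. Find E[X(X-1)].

E[X(X-1)] = E[X² - X] = E[X²] - E[X]
E[X] = 5
E[X²] = Var(X) + (E[X])² = 10 + (5)² = 35
E[X(X-1)] = 35 - 5 = 30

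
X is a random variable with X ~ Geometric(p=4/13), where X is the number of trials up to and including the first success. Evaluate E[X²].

Using the identity E[X²] = Var(X) + (E[X])²:
E[X] = \frac{13}{4}
Var(X) = \frac{117}{16}
E[X²] = \frac{117}{16} + (\frac{13}{4})²
= \frac{143}{8}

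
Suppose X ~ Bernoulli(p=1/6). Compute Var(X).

For X ~ Bernoulli(p=1/6):
Var(X) = \frac{5}{36}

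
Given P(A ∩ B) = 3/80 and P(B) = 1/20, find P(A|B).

P(A|B) = P(A ∩ B) / P(B)
= (3/80) / (1/20)
= 3/4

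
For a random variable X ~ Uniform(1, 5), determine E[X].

For X ~ Uniform(1, 5), the expected value is:
E[X] = 3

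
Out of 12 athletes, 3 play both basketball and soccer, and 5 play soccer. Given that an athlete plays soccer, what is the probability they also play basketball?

P(A ∩ B) = 3/12 = 1/4
P(B) = 5/12
P(A|B) = P(A ∩ B) / P(B) = (1/4) / (5/12) = 3/5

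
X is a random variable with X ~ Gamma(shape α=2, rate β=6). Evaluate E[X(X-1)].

E[X(X-1)] = E[X² - X] = E[X²] - E[X]
E[X] = \frac{1}{3}
E[X²] = Var(X) + (E[X])² = \frac{1}{18} + (\frac{1}{3})² = \frac{1}{6}
E[X(X-1)] = \frac{1}{6} - \frac{1}{3} = - \frac{1}{6}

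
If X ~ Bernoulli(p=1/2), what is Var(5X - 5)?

For X ~ Bernoulli(p=1/2):
Var(X) = \frac{1}{4}
Var(5X - 5) = (5)² × Var(X) = 25 × \frac{1}{4} = \frac{25}{4}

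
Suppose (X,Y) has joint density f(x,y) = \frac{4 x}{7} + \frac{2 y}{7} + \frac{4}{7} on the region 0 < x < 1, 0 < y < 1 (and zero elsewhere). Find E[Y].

E[Y] = ∫_0^1 ∫_0^1 y × f(x,y) dx dy
= \frac{11}{21}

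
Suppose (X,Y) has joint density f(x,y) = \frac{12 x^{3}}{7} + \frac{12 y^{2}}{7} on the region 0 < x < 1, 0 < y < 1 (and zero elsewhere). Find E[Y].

E[Y] = ∫_0^1 ∫_0^1 y × f(x,y) dx dy
= \frac{9}{14}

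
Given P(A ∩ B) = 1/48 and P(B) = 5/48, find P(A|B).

P(A|B) = P(A ∩ B) / P(B)
= (1/48) / (5/48)
= 1/5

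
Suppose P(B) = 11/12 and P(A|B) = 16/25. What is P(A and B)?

By definition, P(A|B) = P(A ∩ B) / P(B)
So P(A ∩ B) = P(A|B) × P(B)
= 16/25 × 11/12
= 44/75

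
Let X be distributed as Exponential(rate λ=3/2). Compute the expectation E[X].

For X ~ Exponential(rate λ=3/2), the expected value is:
E[X] = \frac{2}{3}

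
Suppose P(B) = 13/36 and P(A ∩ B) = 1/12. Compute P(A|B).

P(A|B) = P(A ∩ B) / P(B)
= (1/12) / (13/36)
= 3/13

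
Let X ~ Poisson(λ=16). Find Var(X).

For X ~ Poisson(λ=16):
Var(X) = 16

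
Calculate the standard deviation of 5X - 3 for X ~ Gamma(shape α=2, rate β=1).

For X ~ Gamma(shape α=2, rate β=1):
Var(X) = 2
SD(X) = √(Var(X)) = √(2) = \sqrt{2}
SD(5X - 3) = |5| × SD(X) = 5 × \sqrt{2} = 5 \sqrt{2}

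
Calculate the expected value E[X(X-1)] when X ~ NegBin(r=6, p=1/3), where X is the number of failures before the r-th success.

E[X(X-1)] = E[X² - X] = E[X²] - E[X]
E[X] = 12
E[X²] = Var(X) + (E[X])² = 36 + (12)² = 180
E[X(X-1)] = 180 - 12 = 168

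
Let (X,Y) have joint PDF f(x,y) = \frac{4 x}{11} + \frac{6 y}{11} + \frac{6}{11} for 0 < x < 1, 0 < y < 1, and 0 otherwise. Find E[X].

E[X] = ∫_0^1 ∫_0^1 x × f(x,y) dy dx
= ∫_0^1 ∫_0^1 x × (\frac{4 x}{11} + \frac{6 y}{11} + \frac{6}{11}) dy dx
= \frac{35}{66}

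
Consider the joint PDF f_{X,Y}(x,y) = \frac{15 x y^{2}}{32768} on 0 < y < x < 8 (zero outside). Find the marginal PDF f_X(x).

f_X(x) = ∫_0^x \frac{15 x y^{2}}{32768} dy = \frac{5 x^{4}}{32768}
for 0 < x < 8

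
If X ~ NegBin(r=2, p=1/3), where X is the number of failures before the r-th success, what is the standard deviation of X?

For X ~ NegBin(r=2, p=1/3), where X is the number of failures before the r-th success:
Var(X) = 12
SD(X) = √(Var(X)) = √(12) = 2 \sqrt{3}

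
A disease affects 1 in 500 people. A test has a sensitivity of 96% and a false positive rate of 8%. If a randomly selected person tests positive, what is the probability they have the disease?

Let D = the rare event, + = positive/flagged.
P(D) = 1/500
P(+|D) = 96/100 = 24/25
P(+|D') = 8/100 = 2/25
P(+) = P(+|D)P(D) + P(+|D')P(D')
     = \frac{24}{25} × \frac{1}{500} + \frac{2}{25} × \frac{499}{500}
     = \frac{511}{6250}
P(D|+) = P(+|D)P(D)/P(+) = \frac{12}{511}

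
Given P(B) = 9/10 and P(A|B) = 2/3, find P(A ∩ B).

By definition, P(A|B) = P(A ∩ B) / P(B)
So P(A ∩ B) = P(A|B) × P(B)
= 2/3 × 9/10
= 3/5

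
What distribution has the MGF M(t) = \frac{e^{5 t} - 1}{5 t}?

The MGF M(t) = \frac{e^{5 t} - 1}{5 t} is the standard form for the Uniform distribution.
Comparing with the known MGF formula identifies: Uniform(0, 5)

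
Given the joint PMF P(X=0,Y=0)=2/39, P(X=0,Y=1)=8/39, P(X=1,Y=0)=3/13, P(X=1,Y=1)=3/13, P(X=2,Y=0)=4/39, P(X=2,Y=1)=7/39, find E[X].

First find marginal of X:
P(X=0) = 10/39
P(X=1) = 6/13
P(X=2) = 11/39
E[X] = 0 × 10/39 + 1 × 6/13 + 2 × 11/39 = 40/39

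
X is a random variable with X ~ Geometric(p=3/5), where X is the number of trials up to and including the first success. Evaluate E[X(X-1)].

E[X(X-1)] = E[X² - X] = E[X²] - E[X]
E[X] = \frac{5}{3}
E[X²] = Var(X) + (E[X])² = \frac{10}{9} + (\frac{5}{3})² = \frac{35}{9}
E[X(X-1)] = \frac{35}{9} - \frac{5}{3} = \frac{20}{9}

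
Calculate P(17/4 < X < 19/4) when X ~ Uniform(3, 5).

P(17/4 < X < 19/4) = ∫_{17/4}^{19/4} f(x) dx
where f(x) = \frac{1}{2}
= \frac{1}{4}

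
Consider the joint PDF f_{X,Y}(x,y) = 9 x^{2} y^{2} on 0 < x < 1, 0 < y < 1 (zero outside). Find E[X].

f_X(x) = ∫_0^1 9 x^{2} y^{2} dy = 3 x^{2}
E[X] = ∫_0^1 x × (3 x^{2}) dx = \frac{3}{4}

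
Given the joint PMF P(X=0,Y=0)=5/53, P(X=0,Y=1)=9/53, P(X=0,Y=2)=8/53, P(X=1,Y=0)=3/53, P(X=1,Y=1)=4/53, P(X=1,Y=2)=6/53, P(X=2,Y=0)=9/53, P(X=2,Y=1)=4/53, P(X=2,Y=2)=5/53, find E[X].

First find marginal of X:
P(X=0) = 22/53
P(X=1) = 13/53
P(X=2) = 18/53
E[X] = 0 × 22/53 + 1 × 13/53 + 2 × 18/53 = 49/53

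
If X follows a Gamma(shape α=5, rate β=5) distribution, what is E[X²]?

Using the identity E[X²] = Var(X) + (E[X])²:
E[X] = 1
Var(X) = \frac{1}{5}
E[X²] = \frac{1}{5} + (1)²
= \frac{6}{5}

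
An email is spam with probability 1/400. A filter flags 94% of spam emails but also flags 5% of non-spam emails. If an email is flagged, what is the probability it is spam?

Let D = the rare event, + = positive/flagged.
P(D) = 1/400
P(+|D) = 94/100 = 47/50
P(+|D') = 5/100 = 1/20
P(+) = P(+|D)P(D) + P(+|D')P(D')
     = \frac{47}{50} × \frac{1}{400} + \frac{1}{20} × \frac{399}{400}
     = \frac{2089}{40000}
P(D|+) = P(+|D)P(D)/P(+) = \frac{94}{2089}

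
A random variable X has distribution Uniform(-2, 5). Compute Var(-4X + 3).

For X ~ Uniform(-2, 5):
Var(X) = \frac{49}{12}
Var(-4X + 3) = (-4)² × Var(X) = 16 × \frac{49}{12} = \frac{196}{3}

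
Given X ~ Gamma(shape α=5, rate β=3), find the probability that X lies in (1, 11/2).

P(1 < X < 11/2) = ∫_{1}^{11/2} f(x) dx
where f(x) = \frac{81 x^{4} e^{- 3 x}}{8}
= - \frac{510803}{128 e^{\frac{33}{2}}} + \frac{131}{8 e^{3}}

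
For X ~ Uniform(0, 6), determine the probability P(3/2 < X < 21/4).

P(3/2 < X < 21/4) = ∫_{3/2}^{21/4} f(x) dx
where f(x) = \frac{1}{6}
= \frac{5}{8}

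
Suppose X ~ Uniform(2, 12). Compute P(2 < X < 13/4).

P(2 < X < 13/4) = ∫_{2}^{13/4} f(x) dx
where f(x) = \frac{1}{10}
= \frac{1}{8}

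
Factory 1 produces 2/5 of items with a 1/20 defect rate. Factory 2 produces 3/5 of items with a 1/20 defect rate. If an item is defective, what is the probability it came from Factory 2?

Using Bayes' theorem:
P(F1) = 2/5, P(D|F1) = 1/20
P(F2) = 3/5, P(D|F2) = 1/20
P(D) = P(D|F1)P(F1) + P(D|F2)P(F2)
     = \frac{1}{20}
P(F2|D) = P(D|F2)P(F2) / P(D)
= \frac{3}{5}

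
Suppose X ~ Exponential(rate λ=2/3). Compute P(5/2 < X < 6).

P(5/2 < X < 6) = ∫_{5/2}^{6} f(x) dx
where f(x) = \frac{2 e^{- \frac{2 x}{3}}}{3}
= - \frac{1}{e^{4}} + e^{- \frac{5}{3}}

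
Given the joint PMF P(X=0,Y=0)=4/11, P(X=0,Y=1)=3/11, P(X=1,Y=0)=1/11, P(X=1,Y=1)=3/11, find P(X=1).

P(X=1) = P(X=1,Y=0) + P(X=1,Y=1)
= 1/11 + 3/11
= 4/11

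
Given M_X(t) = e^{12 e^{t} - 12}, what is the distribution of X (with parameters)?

The MGF M(t) = e^{12 e^{t} - 12} is the standard form for the Poisson distribution.
Comparing with the known MGF formula identifies: Poisson(λ=12)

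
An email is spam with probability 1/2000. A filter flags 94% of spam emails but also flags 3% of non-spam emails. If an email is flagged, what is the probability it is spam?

Let D = the rare event, + = positive/flagged.
P(D) = 1/2000
P(+|D) = 94/100 = 47/50
P(+|D') = 3/100
P(+) = P(+|D)P(D) + P(+|D')P(D')
     = \frac{47}{50} × \frac{1}{2000} + \frac{3}{100} × \frac{1999}{2000}
     = \frac{6091}{200000}
P(D|+) = P(+|D)P(D)/P(+) = \frac{94}{6091}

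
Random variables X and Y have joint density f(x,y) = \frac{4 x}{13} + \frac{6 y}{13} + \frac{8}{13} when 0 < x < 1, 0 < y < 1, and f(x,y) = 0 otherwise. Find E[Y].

E[Y] = ∫_0^1 ∫_0^1 y × f(x,y) dx dy
= \frac{7}{13}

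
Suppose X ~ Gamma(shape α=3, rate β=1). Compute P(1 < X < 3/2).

P(1 < X < 3/2) = ∫_{1}^{3/2} f(x) dx
where f(x) = \frac{x^{2} e^{- x}}{2}
= - \frac{29}{8 e^{\frac{3}{2}}} + \frac{5}{2 e}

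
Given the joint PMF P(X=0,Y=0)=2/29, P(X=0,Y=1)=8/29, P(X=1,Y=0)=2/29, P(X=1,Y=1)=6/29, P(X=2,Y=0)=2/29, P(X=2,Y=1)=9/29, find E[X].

First find marginal of X:
P(X=0) = 10/29
P(X=1) = 8/29
P(X=2) = 11/29
E[X] = 0 × 10/29 + 1 × 8/29 + 2 × 11/29 = 30/29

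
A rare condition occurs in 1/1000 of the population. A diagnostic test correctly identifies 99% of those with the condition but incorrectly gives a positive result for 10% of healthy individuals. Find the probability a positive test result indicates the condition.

Let D = the rare event, + = positive/flagged.
P(D) = 1/1000
P(+|D) = 99/100
P(+|D') = 10/100 = 1/10
P(+) = P(+|D)P(D) + P(+|D')P(D')
     = \frac{99}{100} × \frac{1}{1000} + \frac{1}{10} × \frac{999}{1000}
     = \frac{10089}{100000}
P(D|+) = P(+|D)P(D)/P(+) = \frac{11}{1121}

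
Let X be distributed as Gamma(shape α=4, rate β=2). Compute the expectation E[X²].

Using the identity E[X²] = Var(X) + (E[X])²:
E[X] = 2
Var(X) = 1
E[X²] = 1 + (2)²
= 5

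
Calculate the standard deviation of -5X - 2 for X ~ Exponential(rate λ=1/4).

For X ~ Exponential(rate λ=1/4):
Var(X) = 16
SD(X) = √(Var(X)) = √(16) = 4
SD(-5X - 2) = |-5| × SD(X) = 5 × 4 = 20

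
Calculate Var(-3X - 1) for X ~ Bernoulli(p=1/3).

For X ~ Bernoulli(p=1/3):
Var(X) = \frac{2}{9}
Var(-3X - 1) = (-3)² × Var(X) = 9 × \frac{2}{9} = 2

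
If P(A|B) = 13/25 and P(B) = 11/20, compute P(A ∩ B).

By definition, P(A|B) = P(A ∩ B) / P(B)
So P(A ∩ B) = P(A|B) × P(B)
= 13/25 × 11/20
= 143/500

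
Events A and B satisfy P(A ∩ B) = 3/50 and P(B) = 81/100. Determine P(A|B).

P(A|B) = P(A ∩ B) / P(B)
= (3/50) / (81/100)
= 2/27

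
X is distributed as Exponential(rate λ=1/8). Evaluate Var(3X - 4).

For X ~ Exponential(rate λ=1/8):
Var(X) = 64
Var(3X - 4) = (3)² × Var(X) = 9 × 64 = 576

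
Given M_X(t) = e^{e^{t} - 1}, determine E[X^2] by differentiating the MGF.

To find E[X^2], compute M^(2)(0):
M^(1)(t) = e^{t} e^{e^{t} - 1}
M^(2)(t) = e^{2 t} e^{e^{t} - 1} + e^{t} e^{e^{t} - 1}
M^(2)(0) = 2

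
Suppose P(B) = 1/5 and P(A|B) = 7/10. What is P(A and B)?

By definition, P(A|B) = P(A ∩ B) / P(B)
So P(A ∩ B) = P(A|B) × P(B)
= 7/10 × 1/5
= 7/50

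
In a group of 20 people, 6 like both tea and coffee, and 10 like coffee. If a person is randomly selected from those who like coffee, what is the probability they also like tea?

P(A ∩ B) = 6/20 = 3/10
P(B) = 10/20 = 1/2
P(A|B) = P(A ∩ B) / P(B) = (3/10) / (1/2) = 3/5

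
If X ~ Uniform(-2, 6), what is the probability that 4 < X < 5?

P(4 < X < 5) = ∫_{4}^{5} f(x) dx
where f(x) = \frac{1}{8}
= \frac{1}{8}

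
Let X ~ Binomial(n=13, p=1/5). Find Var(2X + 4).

For X ~ Binomial(n=13, p=1/5):
Var(X) = \frac{52}{25}
Var(2X + 4) = (2)² × Var(X) = 4 × \frac{52}{25} = \frac{208}{25}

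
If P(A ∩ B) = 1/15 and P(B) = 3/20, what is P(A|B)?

P(A|B) = P(A ∩ B) / P(B)
= (1/15) / (3/20)
= 4/9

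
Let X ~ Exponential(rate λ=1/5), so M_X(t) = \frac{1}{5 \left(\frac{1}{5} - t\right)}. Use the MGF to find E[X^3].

To find E[X^3], compute M^(3)(0):
M^(1)(t) = \frac{1}{5 \left(\frac{1}{5} - t\right)^{2}}
M^(2)(t) = \frac{2}{5 \left(\frac{1}{5} - t\right)^{3}}
M^(3)(t) = \frac{6}{5 \left(\frac{1}{5} - t\right)^{4}}
M^(3)(0) = 750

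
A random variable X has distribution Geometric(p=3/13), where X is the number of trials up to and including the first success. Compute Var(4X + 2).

For X ~ Geometric(p=3/13), where X is the number of trials up to and including the first success:
Var(X) = \frac{130}{9}
Var(4X + 2) = (4)² × Var(X) = 16 × \frac{130}{9} = \frac{2080}{9}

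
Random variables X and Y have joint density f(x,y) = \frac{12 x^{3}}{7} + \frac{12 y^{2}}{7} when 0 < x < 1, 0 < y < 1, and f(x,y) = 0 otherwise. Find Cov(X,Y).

E[XY] = ∫∫ xy × f(x,y) dx dy = \frac{27}{70}
E[X] = \frac{22}{35}
E[Y] = \frac{9}{14}
Cov(X,Y) = E[XY] - E[X]E[Y] = - \frac{9}{490}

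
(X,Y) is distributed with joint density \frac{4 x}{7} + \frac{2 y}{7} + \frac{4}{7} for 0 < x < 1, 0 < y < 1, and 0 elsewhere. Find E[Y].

E[Y] = ∫_0^1 ∫_0^1 y × f(x,y) dx dy
= \frac{11}{21}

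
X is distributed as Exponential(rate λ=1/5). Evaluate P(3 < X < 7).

P(3 < X < 7) = ∫_{3}^{7} f(x) dx
where f(x) = \frac{e^{- \frac{x}{5}}}{5}
= - \frac{1 - e^{\frac{4}{5}}}{e^{\frac{7}{5}}}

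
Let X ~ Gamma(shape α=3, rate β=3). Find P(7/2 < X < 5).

P(7/2 < X < 5) = ∫_{7/2}^{5} f(x) dx
where f(x) = \frac{27 x^{2} e^{- 3 x}}{2}
= - \frac{257}{2 e^{15}} + \frac{533}{8 e^{\frac{21}{2}}}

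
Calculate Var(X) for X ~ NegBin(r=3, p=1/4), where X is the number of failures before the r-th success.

For X ~ NegBin(r=3, p=1/4), where X is the number of failures before the r-th success:
Var(X) = 36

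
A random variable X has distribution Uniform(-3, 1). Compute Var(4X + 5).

For X ~ Uniform(-3, 1):
Var(X) = \frac{4}{3}
Var(4X + 5) = (4)² × Var(X) = 16 × \frac{4}{3} = \frac{64}{3}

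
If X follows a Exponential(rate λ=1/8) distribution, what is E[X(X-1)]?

E[X(X-1)] = E[X² - X] = E[X²] - E[X]
E[X] = 8
E[X²] = Var(X) + (E[X])² = 64 + (8)² = 128
E[X(X-1)] = 128 - 8 = 120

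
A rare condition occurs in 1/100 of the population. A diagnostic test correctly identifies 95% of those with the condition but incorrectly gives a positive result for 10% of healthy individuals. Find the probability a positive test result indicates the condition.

Let D = the rare event, + = positive/flagged.
P(D) = 1/100
P(+|D) = 95/100 = 19/20
P(+|D') = 10/100 = 1/10
P(+) = P(+|D)P(D) + P(+|D')P(D')
     = \frac{19}{20} × \frac{1}{100} + \frac{1}{10} × \frac{99}{100}
     = \frac{217}{2000}
P(D|+) = P(+|D)P(D)/P(+) = \frac{19}{217}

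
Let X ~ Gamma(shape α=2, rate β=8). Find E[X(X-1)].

E[X(X-1)] = E[X² - X] = E[X²] - E[X]
E[X] = \frac{1}{4}
E[X²] = Var(X) + (E[X])² = \frac{1}{32} + (\frac{1}{4})² = \frac{3}{32}
E[X(X-1)] = \frac{3}{32} - \frac{1}{4} = - \frac{5}{32}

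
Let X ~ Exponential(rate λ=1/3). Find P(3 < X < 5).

P(3 < X < 5) = ∫_{3}^{5} f(x) dx
where f(x) = \frac{e^{- \frac{x}{3}}}{3}
= - \frac{1}{e^{\frac{5}{3}}} + e^{-1}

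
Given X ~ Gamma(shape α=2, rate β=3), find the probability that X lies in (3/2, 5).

P(3/2 < X < 5) = ∫_{3/2}^{5} f(x) dx
where f(x) = 9 x e^{- 3 x}
= - \frac{16}{e^{15}} + \frac{11}{2 e^{\frac{9}{2}}}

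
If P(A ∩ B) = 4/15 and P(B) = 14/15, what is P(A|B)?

P(A|B) = P(A ∩ B) / P(B)
= (4/15) / (14/15)
= 2/7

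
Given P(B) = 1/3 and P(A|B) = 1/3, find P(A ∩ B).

By definition, P(A|B) = P(A ∩ B) / P(B)
So P(A ∩ B) = P(A|B) × P(B)
= 1/3 × 1/3
= 1/9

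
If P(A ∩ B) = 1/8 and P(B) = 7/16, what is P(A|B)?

P(A|B) = P(A ∩ B) / P(B)
= (1/8) / (7/16)
= 2/7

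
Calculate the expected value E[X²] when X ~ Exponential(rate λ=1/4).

Using the identity E[X²] = Var(X) + (E[X])²:
E[X] = 4
Var(X) = 16
E[X²] = 16 + (4)²
= 32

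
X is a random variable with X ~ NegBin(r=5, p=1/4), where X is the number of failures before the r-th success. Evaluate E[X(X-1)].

E[X(X-1)] = E[X² - X] = E[X²] - E[X]
E[X] = 15
E[X²] = Var(X) + (E[X])² = 60 + (15)² = 285
E[X(X-1)] = 285 - 15 = 270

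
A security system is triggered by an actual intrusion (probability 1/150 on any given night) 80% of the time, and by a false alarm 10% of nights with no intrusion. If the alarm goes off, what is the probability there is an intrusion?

Let D = the rare event, + = positive/flagged.
P(D) = 1/150
P(+|D) = 80/100 = 4/5
P(+|D') = 10/100 = 1/10
P(+) = P(+|D)P(D) + P(+|D')P(D')
     = \frac{4}{5} × \frac{1}{150} + \frac{1}{10} × \frac{149}{150}
     = \frac{157}{1500}
P(D|+) = P(+|D)P(D)/P(+) = \frac{8}{157}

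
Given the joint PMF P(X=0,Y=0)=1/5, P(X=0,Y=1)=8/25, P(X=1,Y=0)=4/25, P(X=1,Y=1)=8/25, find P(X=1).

P(X=1) = P(X=1,Y=0) + P(X=1,Y=1)
= 4/25 + 8/25
= 12/25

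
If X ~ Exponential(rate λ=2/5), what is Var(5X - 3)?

For X ~ Exponential(rate λ=2/5):
Var(X) = \frac{25}{4}
Var(5X - 3) = (5)² × Var(X) = 25 × \frac{25}{4} = \frac{625}{4}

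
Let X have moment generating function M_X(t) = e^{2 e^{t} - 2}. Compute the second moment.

To find E[X^2], compute M^(2)(0):
M^(1)(t) = 2 e^{t} e^{2 e^{t} - 2}
M^(2)(t) = 4 e^{2 t} e^{2 e^{t} - 2} + 2 e^{t} e^{2 e^{t} - 2}
M^(2)(0) = 6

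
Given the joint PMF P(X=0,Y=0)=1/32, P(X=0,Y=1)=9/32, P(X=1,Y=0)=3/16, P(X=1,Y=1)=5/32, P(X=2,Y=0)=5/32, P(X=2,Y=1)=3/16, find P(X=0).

P(X=0) = P(X=0,Y=0) + P(X=0,Y=1)
= 1/32 + 9/32
= 5/16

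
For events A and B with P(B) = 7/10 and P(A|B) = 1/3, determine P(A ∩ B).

By definition, P(A|B) = P(A ∩ B) / P(B)
So P(A ∩ B) = P(A|B) × P(B)
= 1/3 × 7/10
= 7/30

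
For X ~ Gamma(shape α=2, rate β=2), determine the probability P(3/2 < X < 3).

P(3/2 < X < 3) = ∫_{3/2}^{3} f(x) dx
where f(x) = 4 x e^{- 2 x}
= \frac{-7 + 4 e^{3}}{e^{6}}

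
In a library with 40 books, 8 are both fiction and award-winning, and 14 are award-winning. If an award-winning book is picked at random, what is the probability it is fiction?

P(A ∩ B) = 8/40 = 1/5
P(B) = 14/40 = 7/20
P(A|B) = P(A ∩ B) / P(B) = (1/5) / (7/20) = 4/7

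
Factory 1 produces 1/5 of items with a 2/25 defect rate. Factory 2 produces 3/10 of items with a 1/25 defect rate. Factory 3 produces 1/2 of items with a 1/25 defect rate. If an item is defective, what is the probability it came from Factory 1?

Using Bayes' theorem:
P(F1) = 1/5, P(D|F1) = 2/25
P(F2) = 3/10, P(D|F2) = 1/25
P(F3) = 1/2, P(D|F3) = 1/25
P(D) = P(D|F1)P(F1) + P(D|F2)P(F2) + P(D|F3)P(F3)
     = \frac{6}{125}
P(F1|D) = P(D|F1)P(F1) / P(D)
= \frac{1}{3}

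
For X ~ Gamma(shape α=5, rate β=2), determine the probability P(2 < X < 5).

P(2 < X < 5) = ∫_{2}^{5} f(x) dx
where f(x) = \frac{4 x^{4} e^{- 2 x}}{3}
= \frac{-1933 + 103 e^{6}}{3 e^{10}}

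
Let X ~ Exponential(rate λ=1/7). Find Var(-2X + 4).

For X ~ Exponential(rate λ=1/7):
Var(X) = 49
Var(-2X + 4) = (-2)² × Var(X) = 4 × 49 = 196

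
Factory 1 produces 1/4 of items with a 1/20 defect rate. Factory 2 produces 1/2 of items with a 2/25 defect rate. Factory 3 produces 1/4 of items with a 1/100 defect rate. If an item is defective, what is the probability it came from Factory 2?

Using Bayes' theorem:
P(F1) = 1/4, P(D|F1) = 1/20
P(F2) = 1/2, P(D|F2) = 2/25
P(F3) = 1/4, P(D|F3) = 1/100
P(D) = P(D|F1)P(F1) + P(D|F2)P(F2) + P(D|F3)P(F3)
     = \frac{11}{200}
P(F2|D) = P(D|F2)P(F2) / P(D)
= \frac{8}{11}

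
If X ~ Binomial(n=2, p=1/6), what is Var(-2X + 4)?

For X ~ Binomial(n=2, p=1/6):
Var(X) = \frac{5}{18}
Var(-2X + 4) = (-2)² × Var(X) = 4 × \frac{5}{18} = \frac{10}{9}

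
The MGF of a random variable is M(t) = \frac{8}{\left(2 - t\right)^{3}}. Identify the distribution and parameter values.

The MGF M(t) = \frac{8}{\left(2 - t\right)^{3}} is the standard form for the Gamma distribution.
Comparing with the known MGF formula identifies: Gamma(shape α=3, rate β=2)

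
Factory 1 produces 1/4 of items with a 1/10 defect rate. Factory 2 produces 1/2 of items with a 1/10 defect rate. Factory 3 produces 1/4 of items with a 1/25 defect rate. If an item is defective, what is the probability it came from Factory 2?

Using Bayes' theorem:
P(F1) = 1/4, P(D|F1) = 1/10
P(F2) = 1/2, P(D|F2) = 1/10
P(F3) = 1/4, P(D|F3) = 1/25
P(D) = P(D|F1)P(F1) + P(D|F2)P(F2) + P(D|F3)P(F3)
     = \frac{17}{200}
P(F2|D) = P(D|F2)P(F2) / P(D)
= \frac{10}{17}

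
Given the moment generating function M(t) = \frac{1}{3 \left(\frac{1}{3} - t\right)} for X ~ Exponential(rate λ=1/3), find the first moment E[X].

To find E[X], compute M^(1)(0):
M^(1)(t) = \frac{1}{3 \left(\frac{1}{3} - t\right)^{2}}
M^(1)(0) = 3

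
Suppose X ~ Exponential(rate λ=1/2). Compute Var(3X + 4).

For X ~ Exponential(rate λ=1/2):
Var(X) = 4
Var(3X + 4) = (3)² × Var(X) = 9 × 4 = 36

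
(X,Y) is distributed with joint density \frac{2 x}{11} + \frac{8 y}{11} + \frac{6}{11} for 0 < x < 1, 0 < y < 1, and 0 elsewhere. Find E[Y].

E[Y] = ∫_0^1 ∫_0^1 y × f(x,y) dx dy
= \frac{37}{66}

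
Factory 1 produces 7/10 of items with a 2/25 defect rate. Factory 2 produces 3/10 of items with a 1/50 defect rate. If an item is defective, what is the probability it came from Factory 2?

Using Bayes' theorem:
P(F1) = 7/10, P(D|F1) = 2/25
P(F2) = 3/10, P(D|F2) = 1/50
P(D) = P(D|F1)P(F1) + P(D|F2)P(F2)
     = \frac{31}{500}
P(F2|D) = P(D|F2)P(F2) / P(D)
= \frac{3}{31}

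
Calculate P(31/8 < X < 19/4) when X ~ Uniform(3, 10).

P(31/8 < X < 19/4) = ∫_{31/8}^{19/4} f(x) dx
where f(x) = \frac{1}{7}
= \frac{1}{8}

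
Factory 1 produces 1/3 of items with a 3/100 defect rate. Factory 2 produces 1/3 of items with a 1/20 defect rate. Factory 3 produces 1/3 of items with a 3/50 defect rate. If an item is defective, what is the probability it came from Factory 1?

Using Bayes' theorem:
P(F1) = 1/3, P(D|F1) = 3/100
P(F2) = 1/3, P(D|F2) = 1/20
P(F3) = 1/3, P(D|F3) = 3/50
P(D) = P(D|F1)P(F1) + P(D|F2)P(F2) + P(D|F3)P(F3)
     = \frac{7}{150}
P(F1|D) = P(D|F1)P(F1) / P(D)
= \frac{3}{14}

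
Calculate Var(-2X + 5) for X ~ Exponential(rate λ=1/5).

For X ~ Exponential(rate λ=1/5):
Var(X) = 25
Var(-2X + 5) = (-2)² × Var(X) = 4 × 25 = 100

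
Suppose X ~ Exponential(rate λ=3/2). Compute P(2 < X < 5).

P(2 < X < 5) = ∫_{2}^{5} f(x) dx
where f(x) = \frac{3 e^{- \frac{3 x}{2}}}{2}
= - \frac{1}{e^{\frac{15}{2}}} + e^{-3}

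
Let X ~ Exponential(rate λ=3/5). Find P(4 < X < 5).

P(4 < X < 5) = ∫_{4}^{5} f(x) dx
where f(x) = \frac{3 e^{- \frac{3 x}{5}}}{5}
= - \frac{1}{e^{3}} + e^{- \frac{12}{5}}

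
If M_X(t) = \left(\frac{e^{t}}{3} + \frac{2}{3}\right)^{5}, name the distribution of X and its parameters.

The MGF M(t) = \left(\frac{e^{t}}{3} + \frac{2}{3}\right)^{5} is the standard form for the Binomial distribution.
Comparing with the known MGF formula identifies: Binomial(n=5, p=1/3)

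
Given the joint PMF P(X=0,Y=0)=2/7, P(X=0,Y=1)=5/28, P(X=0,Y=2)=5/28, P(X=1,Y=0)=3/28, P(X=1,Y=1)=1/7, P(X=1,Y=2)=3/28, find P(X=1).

P(X=1) = P(X=1,Y=0) + P(X=1,Y=1) + P(X=1,Y=2)
= 3/28 + 1/7 + 3/28
= 5/14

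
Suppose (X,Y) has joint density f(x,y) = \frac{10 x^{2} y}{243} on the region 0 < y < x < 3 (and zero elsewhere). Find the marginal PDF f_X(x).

f_X(x) = ∫_0^x \frac{10 x^{2} y}{243} dy = \frac{5 x^{4}}{243}
for 0 < x < 3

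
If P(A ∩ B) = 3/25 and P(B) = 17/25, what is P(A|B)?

P(A|B) = P(A ∩ B) / P(B)
= (3/25) / (17/25)
= 3/17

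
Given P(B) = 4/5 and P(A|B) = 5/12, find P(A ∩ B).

By definition, P(A|B) = P(A ∩ B) / P(B)
So P(A ∩ B) = P(A|B) × P(B)
= 5/12 × 4/5
= 1/3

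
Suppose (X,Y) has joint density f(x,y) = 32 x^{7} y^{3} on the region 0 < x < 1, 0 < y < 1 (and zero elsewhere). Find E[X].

E[X] = ∫_0^1 ∫_0^1 x × f(x,y) dy dx
= ∫_0^1 ∫_0^1 x × (32 x^{7} y^{3}) dy dx
= \frac{8}{9}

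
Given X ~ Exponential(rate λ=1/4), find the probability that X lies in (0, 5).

P(0 < X < 5) = ∫_{0}^{5} f(x) dx
where f(x) = \frac{e^{- \frac{x}{4}}}{4}
= 1 - e^{- \frac{5}{4}}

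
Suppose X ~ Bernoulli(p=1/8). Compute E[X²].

Using the identity E[X²] = Var(X) + (E[X])²:
E[X] = \frac{1}{8}
Var(X) = \frac{7}{64}
E[X²] = \frac{7}{64} + (\frac{1}{8})²
= \frac{1}{8}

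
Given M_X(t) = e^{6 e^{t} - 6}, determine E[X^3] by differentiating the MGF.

To find E[X^3], compute M^(3)(0):
M^(1)(t) = 6 e^{t} e^{6 e^{t} - 6}
M^(2)(t) = 36 e^{2 t} e^{6 e^{t} - 6} + 6 e^{t} e^{6 e^{t} - 6}
M^(3)(t) = 216 e^{3 t} e^{6 e^{t} - 6} + 108 e^{2 t} e^{6 e^{t} - 6} + 6 e^{t} e^{6 e^{t} - 6}
M^(3)(0) = 330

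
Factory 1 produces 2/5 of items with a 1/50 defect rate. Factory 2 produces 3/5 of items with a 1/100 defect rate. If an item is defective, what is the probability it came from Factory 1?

Using Bayes' theorem:
P(F1) = 2/5, P(D|F1) = 1/50
P(F2) = 3/5, P(D|F2) = 1/100
P(D) = P(D|F1)P(F1) + P(D|F2)P(F2)
     = \frac{7}{500}
P(F1|D) = P(D|F1)P(F1) / P(D)
= \frac{4}{7}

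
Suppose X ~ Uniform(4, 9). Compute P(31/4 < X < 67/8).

P(31/4 < X < 67/8) = ∫_{31/4}^{67/8} f(x) dx
where f(x) = \frac{1}{5}
= \frac{1}{8}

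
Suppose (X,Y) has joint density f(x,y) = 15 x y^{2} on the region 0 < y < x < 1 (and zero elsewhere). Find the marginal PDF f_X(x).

f_X(x) = ∫_0^x 15 x y^{2} dy = 5 x^{4}
for 0 < x < 1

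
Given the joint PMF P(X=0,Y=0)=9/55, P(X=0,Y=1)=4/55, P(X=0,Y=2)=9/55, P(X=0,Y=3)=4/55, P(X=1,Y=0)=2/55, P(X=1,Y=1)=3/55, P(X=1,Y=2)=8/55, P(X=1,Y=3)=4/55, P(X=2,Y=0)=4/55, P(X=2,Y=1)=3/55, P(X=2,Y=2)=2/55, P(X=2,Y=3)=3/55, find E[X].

First find marginal of X:
P(X=0) = 26/55
P(X=1) = 17/55
P(X=2) = 12/55
E[X] = 0 × 26/55 + 1 × 17/55 + 2 × 12/55 = 41/55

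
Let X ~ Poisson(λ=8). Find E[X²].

Using the identity E[X²] = Var(X) + (E[X])²:
E[X] = 8
Var(X) = 8
E[X²] = 8 + (8)²
= 72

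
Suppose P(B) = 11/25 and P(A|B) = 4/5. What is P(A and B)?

By definition, P(A|B) = P(A ∩ B) / P(B)
So P(A ∩ B) = P(A|B) × P(B)
= 4/5 × 11/25
= 44/125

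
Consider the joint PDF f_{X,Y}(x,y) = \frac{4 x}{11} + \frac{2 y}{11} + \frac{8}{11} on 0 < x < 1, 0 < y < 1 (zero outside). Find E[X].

E[X] = ∫_0^1 ∫_0^1 x × f(x,y) dy dx
= ∫_0^1 ∫_0^1 x × (\frac{4 x}{11} + \frac{2 y}{11} + \frac{8}{11}) dy dx
= \frac{35}{66}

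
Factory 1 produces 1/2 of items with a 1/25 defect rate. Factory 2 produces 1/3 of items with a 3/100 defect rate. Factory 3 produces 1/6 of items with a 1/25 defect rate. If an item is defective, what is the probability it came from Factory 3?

Using Bayes' theorem:
P(F1) = 1/2, P(D|F1) = 1/25
P(F2) = 1/3, P(D|F2) = 3/100
P(F3) = 1/6, P(D|F3) = 1/25
P(D) = P(D|F1)P(F1) + P(D|F2)P(F2) + P(D|F3)P(F3)
     = \frac{11}{300}
P(F3|D) = P(D|F3)P(F3) / P(D)
= \frac{2}{11}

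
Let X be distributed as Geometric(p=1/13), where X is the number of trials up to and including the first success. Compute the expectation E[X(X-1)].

E[X(X-1)] = E[X² - X] = E[X²] - E[X]
E[X] = 13
E[X²] = Var(X) + (E[X])² = 156 + (13)² = 325
E[X(X-1)] = 325 - 13 = 312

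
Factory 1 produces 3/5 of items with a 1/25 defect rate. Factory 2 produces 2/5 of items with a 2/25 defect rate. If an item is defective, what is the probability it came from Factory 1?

Using Bayes' theorem:
P(F1) = 3/5, P(D|F1) = 1/25
P(F2) = 2/5, P(D|F2) = 2/25
P(D) = P(D|F1)P(F1) + P(D|F2)P(F2)
     = \frac{7}{125}
P(F1|D) = P(D|F1)P(F1) / P(D)
= \frac{3}{7}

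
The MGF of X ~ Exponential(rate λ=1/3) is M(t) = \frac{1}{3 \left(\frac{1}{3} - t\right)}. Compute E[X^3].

To find E[X^3], compute M^(3)(0):
M^(1)(t) = \frac{1}{3 \left(\frac{1}{3} - t\right)^{2}}
M^(2)(t) = \frac{2}{3 \left(\frac{1}{3} - t\right)^{3}}
M^(3)(t) = \frac{2}{\left(\frac{1}{3} - t\right)^{4}}
M^(3)(0) = 162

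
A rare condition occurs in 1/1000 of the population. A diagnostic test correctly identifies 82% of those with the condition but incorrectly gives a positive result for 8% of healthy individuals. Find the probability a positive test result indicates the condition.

Let D = the rare event, + = positive/flagged.
P(D) = 1/1000
P(+|D) = 82/100 = 41/50
P(+|D') = 8/100 = 2/25
P(+) = P(+|D)P(D) + P(+|D')P(D')
     = \frac{41}{50} × \frac{1}{1000} + \frac{2}{25} × \frac{999}{1000}
     = \frac{4037}{50000}
P(D|+) = P(+|D)P(D)/P(+) = \frac{41}{4037}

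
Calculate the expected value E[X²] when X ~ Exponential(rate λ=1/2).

Using the identity E[X²] = Var(X) + (E[X])²:
E[X] = 2
Var(X) = 4
E[X²] = 4 + (2)²
= 8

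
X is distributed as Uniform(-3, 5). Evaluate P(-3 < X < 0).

P(-3 < X < 0) = ∫_{-3}^{0} f(x) dx
where f(x) = \frac{1}{8}
= \frac{3}{8}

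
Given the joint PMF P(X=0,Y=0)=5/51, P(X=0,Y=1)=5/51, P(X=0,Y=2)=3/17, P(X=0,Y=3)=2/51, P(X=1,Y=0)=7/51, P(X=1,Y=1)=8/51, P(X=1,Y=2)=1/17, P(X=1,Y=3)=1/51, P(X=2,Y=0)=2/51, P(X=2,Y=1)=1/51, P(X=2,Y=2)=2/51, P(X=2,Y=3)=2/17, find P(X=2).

P(X=2) = P(X=2,Y=0) + P(X=2,Y=1) + P(X=2,Y=2) + P(X=2,Y=3)
= 2/51 + 1/51 + 2/51 + 2/17
= 11/51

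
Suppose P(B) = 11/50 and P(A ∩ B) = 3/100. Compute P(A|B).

P(A|B) = P(A ∩ B) / P(B)
= (3/100) / (11/50)
= 3/22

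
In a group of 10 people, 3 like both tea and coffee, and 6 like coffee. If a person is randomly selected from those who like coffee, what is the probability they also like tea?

P(A ∩ B) = 3/10
P(B) = 6/10 = 3/5
P(A|B) = P(A ∩ B) / P(B) = (3/10) / (3/5) = 1/2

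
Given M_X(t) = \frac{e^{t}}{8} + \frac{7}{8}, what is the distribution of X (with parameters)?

The MGF M(t) = \frac{e^{t}}{8} + \frac{7}{8} is the standard form for the Bernoulli distribution.
Comparing with the known MGF formula identifies: Bernoulli(p=1/8)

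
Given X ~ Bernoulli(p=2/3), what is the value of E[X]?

For X ~ Bernoulli(p=2/3), the expected value is:
E[X] = \frac{2}{3}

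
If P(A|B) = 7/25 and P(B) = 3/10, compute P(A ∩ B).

By definition, P(A|B) = P(A ∩ B) / P(B)
So P(A ∩ B) = P(A|B) × P(B)
= 7/25 × 3/10
= 21/250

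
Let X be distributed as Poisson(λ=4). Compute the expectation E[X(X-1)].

E[X(X-1)] = E[X² - X] = E[X²] - E[X]
E[X] = 4
E[X²] = Var(X) + (E[X])² = 4 + (4)² = 20
E[X(X-1)] = 20 - 4 = 16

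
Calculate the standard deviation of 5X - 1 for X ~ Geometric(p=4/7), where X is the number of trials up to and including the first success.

For X ~ Geometric(p=4/7), where X is the number of trials up to and including the first success:
Var(X) = \frac{21}{16}
SD(X) = √(Var(X)) = √(\frac{21}{16}) = \frac{\sqrt{21}}{4}
SD(5X - 1) = |5| × SD(X) = 5 × \frac{\sqrt{21}}{4} = \frac{5 \sqrt{21}}{4}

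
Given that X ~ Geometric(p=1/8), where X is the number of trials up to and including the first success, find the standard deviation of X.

For X ~ Geometric(p=1/8), where X is the number of trials up to and including the first success:
Var(X) = 56
SD(X) = √(Var(X)) = √(56) = 2 \sqrt{14}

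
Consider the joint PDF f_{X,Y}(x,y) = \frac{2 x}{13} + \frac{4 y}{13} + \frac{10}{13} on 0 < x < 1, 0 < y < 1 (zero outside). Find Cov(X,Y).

E[XY] = ∫∫ xy × f(x,y) dx dy = \frac{7}{26}
E[X] = \frac{20}{39}
E[Y] = \frac{41}{78}
Cov(X,Y) = E[XY] - E[X]E[Y] = - \frac{1}{3042}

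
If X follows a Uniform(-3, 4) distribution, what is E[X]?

For X ~ Uniform(-3, 4), the expected value is:
E[X] = \frac{1}{2}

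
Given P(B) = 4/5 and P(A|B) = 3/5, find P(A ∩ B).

By definition, P(A|B) = P(A ∩ B) / P(B)
So P(A ∩ B) = P(A|B) × P(B)
= 3/5 × 4/5
= 12/25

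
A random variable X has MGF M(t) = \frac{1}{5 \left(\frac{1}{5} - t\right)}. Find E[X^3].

To find E[X^3], compute M^(3)(0):
M^(1)(t) = \frac{1}{5 \left(\frac{1}{5} - t\right)^{2}}
M^(2)(t) = \frac{2}{5 \left(\frac{1}{5} - t\right)^{3}}
M^(3)(t) = \frac{6}{5 \left(\frac{1}{5} - t\right)^{4}}
M^(3)(0) = 750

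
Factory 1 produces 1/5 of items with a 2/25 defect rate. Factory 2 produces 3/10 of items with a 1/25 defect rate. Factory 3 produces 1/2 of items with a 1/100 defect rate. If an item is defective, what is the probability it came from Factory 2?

Using Bayes' theorem:
P(F1) = 1/5, P(D|F1) = 2/25
P(F2) = 3/10, P(D|F2) = 1/25
P(F3) = 1/2, P(D|F3) = 1/100
P(D) = P(D|F1)P(F1) + P(D|F2)P(F2) + P(D|F3)P(F3)
     = \frac{33}{1000}
P(F2|D) = P(D|F2)P(F2) / P(D)
= \frac{4}{11}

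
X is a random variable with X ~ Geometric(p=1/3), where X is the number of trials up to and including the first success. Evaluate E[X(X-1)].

E[X(X-1)] = E[X² - X] = E[X²] - E[X]
E[X] = 3
E[X²] = Var(X) + (E[X])² = 6 + (3)² = 15
E[X(X-1)] = 15 - 3 = 12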